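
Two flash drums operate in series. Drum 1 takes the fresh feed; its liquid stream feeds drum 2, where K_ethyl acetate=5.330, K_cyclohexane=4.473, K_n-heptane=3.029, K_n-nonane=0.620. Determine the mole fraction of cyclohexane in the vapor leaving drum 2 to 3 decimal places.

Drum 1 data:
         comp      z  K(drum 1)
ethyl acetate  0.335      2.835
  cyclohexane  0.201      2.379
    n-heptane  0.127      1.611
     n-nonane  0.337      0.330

Drum 1:
Let ψ₁ = V/F and solve Σ zᵢ(Kᵢ−1)/(1+ψ₁(Kᵢ−1)) = 0.
Check two-phase: ΣzᵢKᵢ = 1.744 > 1 and Σzᵢ/Kᵢ = 1.303 > 1, so g(0) = 0.744 > 0 and g(1) = -0.303 < 0.
Iterate (Newton) starting at ψ₁ = 0.5:
  ψ₁ = 0.500: g = 0.2046, g' = -0.811 → ψ₁ = 0.752
  ψ₁ = 0.752: g = -0.0079, g' = -0.928 → ψ₁ = 0.744
Converged at ψ₁ = 0.744.
Drum-1 compositions:
  ethyl acetate: x = 0.142, y = 0.402
  cyclohexane: x = 0.099, y = 0.236
  n-heptane: x = 0.087, y = 0.141
  n-nonane: x = 0.672, y = 0.222
Drum-2 feed = drum-1 liquid: z₂ = (0.1417, 0.0992, 0.0873, 0.6718).
Drum 2:
Material balance + equilibrium reduce to Σ zᵢ(Kᵢ−1)/(1+ψ₂(Kᵢ−1)) = 0.
g(0) = ΣzᵢKᵢ − 1 = 0.880 and g(1) = 1 − Σzᵢ/Kᵢ = -0.161, so a root lies in (0, 1).
Newton–Raphson from ψ₂ = 0.44:
  ψ₂ = 0.440: g = 0.1345, g' = -0.742 → ψ₂ = 0.621
  ψ₂ = 0.621: g = 0.0196, g' = -0.552 → ψ₂ = 0.657
Converged at ψ₂ = 0.657.
  ethyl acetate: x = 0.037, y = 0.196
  cyclohexane: x = 0.030, y = 0.135
  n-heptane: x = 0.037, y = 0.113
  n-nonane: x = 0.896, y = 0.555

y_cyclohexane (drum 2) = 0.135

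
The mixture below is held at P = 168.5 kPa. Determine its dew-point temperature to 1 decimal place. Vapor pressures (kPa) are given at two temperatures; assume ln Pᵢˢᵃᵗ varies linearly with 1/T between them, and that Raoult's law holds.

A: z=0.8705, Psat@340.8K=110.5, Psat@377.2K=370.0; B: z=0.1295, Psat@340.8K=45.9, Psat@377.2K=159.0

Dew-point temperature: Σzᵢ·P/Pᵢˢᵃᵗ(T) = 1. Interpolate ln Pᵢˢᵃᵗ = aᵢ + bᵢ/T.
  T = 340.8 K: ΣzᵢP/Pᵢˢᵃᵗ = 1.8028
  T = 377.2 K: ΣzᵢP/Pᵢˢᵃᵗ = 0.5337
  T = 359.0 K: ΣzᵢP/Pᵢˢᵃᵗ = 0.9510
  T = 349.9 K: ΣzᵢP/Pᵢˢᵃᵗ = 1.2986
  T = 354.4 K: ΣzᵢP/Pᵢˢᵃᵗ = 1.1110
  T = 356.7 K: ΣzᵢP/Pᵢˢᵃᵗ = 1.0274
Interpolating between 356.7 K and 359.0 K gives T ≈ 357.5 K.

T = 357.5 K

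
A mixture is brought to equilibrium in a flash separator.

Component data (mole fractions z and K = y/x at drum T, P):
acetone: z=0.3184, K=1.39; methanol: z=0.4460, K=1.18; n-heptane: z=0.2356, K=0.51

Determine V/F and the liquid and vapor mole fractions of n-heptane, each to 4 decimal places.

V/F = 0.6593, x_n-heptane = 0.3480, y_n-heptane = 0.1775

Newton iteration, V/F⁰ = 0.69:
  V/F = 0.6900: g = -0.00516, g' = -0.1706 → V/F = 0.6598
  V/F = 0.6598: g = -0.00008, g' = -0.1657 → V/F = 0.6593
Converged at V/F = 0.6593.
Compositions from xᵢ = zᵢ/(1+V/F(Kᵢ−1)), yᵢ = Kᵢxᵢ:
  acetone: x = 0.2533, y = 0.3521
  methanol: x = 0.3987, y = 0.4704
  n-heptane: x = 0.3480, y = 0.1775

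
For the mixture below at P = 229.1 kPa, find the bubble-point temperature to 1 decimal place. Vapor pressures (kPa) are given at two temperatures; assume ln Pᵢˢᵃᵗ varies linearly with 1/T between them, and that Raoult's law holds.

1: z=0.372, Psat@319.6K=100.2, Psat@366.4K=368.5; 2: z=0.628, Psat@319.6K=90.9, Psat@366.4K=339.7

T = 349.8 K

Bubble-point temperature: ΣzᵢPᵢˢᵃᵗ(T) = P. Interpolate ln Pᵢˢᵃᵗ = aᵢ + bᵢ/T.
  T = 319.6 K: ΣzᵢPᵢˢᵃᵗ = 94.36 kPa
  T = 366.4 K: ΣzᵢPᵢˢᵃᵗ = 350.41 kPa
  T = 343.0 K: ΣzᵢPᵢˢᵃᵗ = 190.16 kPa
  T = 354.7 K: ΣzᵢPᵢˢᵃᵗ = 260.75 kPa
  T = 348.9 K: ΣzᵢPᵢˢᵃᵗ = 223.57 kPa
  T = 351.8 K: ΣzᵢPᵢˢᵃᵗ = 241.60 kPa
Interpolating between 348.9 K and 351.8 K gives T ≈ 349.8 K.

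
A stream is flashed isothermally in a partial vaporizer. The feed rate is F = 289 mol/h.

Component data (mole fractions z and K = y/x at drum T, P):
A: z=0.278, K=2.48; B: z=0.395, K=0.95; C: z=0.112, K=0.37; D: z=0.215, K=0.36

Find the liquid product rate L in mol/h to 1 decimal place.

Let β = V/F and solve Σ zᵢ(Kᵢ−1)/(1+β(Kᵢ−1)) = 0.
Check two-phase: ΣzᵢKᵢ = 1.184 > 1 and Σzᵢ/Kᵢ = 1.428 > 1, so g(0) = 0.184 > 0 and g(1) = -0.428 < 0.
Newton–Raphson from β = 0.5:
  β = 0.500: g = -0.0892, g' = -0.487 → β = 0.317
  β = 0.317: g = -0.0008, g' = -0.491 → β = 0.315
Converged at β = 0.315.
Then V = β·F = 0.3154·289 = 91.1 mol/h and L = F − V = 197.9 mol/h.

L = 197.9 mol/h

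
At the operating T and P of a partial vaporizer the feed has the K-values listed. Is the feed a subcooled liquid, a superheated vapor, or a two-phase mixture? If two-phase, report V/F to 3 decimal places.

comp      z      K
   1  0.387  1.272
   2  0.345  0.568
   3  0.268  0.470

subcooled liquid

ΣzᵢKᵢ = 0.814; Σzᵢ/Kᵢ = 1.482.
Since ΣzᵢKᵢ < 1 the mixture is below its bubble point — single liquid phase.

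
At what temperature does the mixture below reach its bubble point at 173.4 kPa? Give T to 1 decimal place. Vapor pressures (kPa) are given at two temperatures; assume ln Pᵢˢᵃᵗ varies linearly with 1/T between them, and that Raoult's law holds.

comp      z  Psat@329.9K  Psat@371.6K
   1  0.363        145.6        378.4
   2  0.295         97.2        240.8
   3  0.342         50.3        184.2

Bubble-point temperature: ΣzᵢPᵢˢᵃᵗ(T) = P. Interpolate ln Pᵢˢᵃᵗ = aᵢ + bᵢ/T.
  T = 329.9 K: ΣzᵢPᵢˢᵃᵗ = 98.73 kPa
  T = 371.6 K: ΣzᵢPᵢˢᵃᵗ = 271.39 kPa
  T = 350.8 K: ΣzᵢPᵢˢᵃᵗ = 168.44 kPa
  T = 361.2 K: ΣzᵢPᵢˢᵃᵗ = 215.15 kPa
  T = 356.0 K: ΣzᵢPᵢˢᵃᵗ = 190.68 kPa
  T = 353.4 K: ΣzᵢPᵢˢᵃᵗ = 179.29 kPa
Interpolating between 350.8 K and 353.4 K gives T ≈ 352.0 K.

T = 352.0 K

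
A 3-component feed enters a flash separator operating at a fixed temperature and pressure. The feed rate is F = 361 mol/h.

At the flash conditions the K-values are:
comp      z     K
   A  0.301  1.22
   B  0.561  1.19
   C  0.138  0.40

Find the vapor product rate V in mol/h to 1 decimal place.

V = 270.0 mol/h

Let ψ = V/F and solve Σ zᵢ(Kᵢ−1)/(1+ψ(Kᵢ−1)) = 0.
Check two-phase: ΣzᵢKᵢ = 1.090 > 1 and Σzᵢ/Kᵢ = 1.063 > 1, so g(0) = 0.090 > 0 and g(1) = -0.063 < 0.
Newton iteration, ψ⁰ = 0.5:
  ψ = 0.500: g = 0.0387, g' = -0.130 → ψ = 0.798
  ψ = 0.798: g = -0.0099, g' = -0.209 → ψ = 0.750
  ψ = 0.750: g = -0.0004, g' = -0.191 → ψ = 0.748
Converged at ψ = 0.748.
Then V = ψ·F = 0.7478·361 = 270.0 mol/h and L = F − V = 91.0 mol/h.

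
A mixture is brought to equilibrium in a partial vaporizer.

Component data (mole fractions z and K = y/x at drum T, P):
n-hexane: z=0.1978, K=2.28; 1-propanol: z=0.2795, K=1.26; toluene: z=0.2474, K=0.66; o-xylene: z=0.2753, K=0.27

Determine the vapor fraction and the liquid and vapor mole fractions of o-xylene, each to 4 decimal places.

Newton–Raphson from ψ = 0.46:
  ψ = 0.4600: g = -0.17802, g' = -0.5162 → ψ = 0.1151
  ψ = 0.1151: g = -0.01573, g' = -0.4698 → ψ = 0.0817
  ψ = 0.0817: g = 0.00016, g' = -0.4799 → ψ = 0.0820
Converged at ψ = 0.0820.
Compositions from xᵢ = zᵢ/(1+ψ(Kᵢ−1)), yᵢ = Kᵢxᵢ:
  n-hexane: x = 0.1790, y = 0.4082
  1-propanol: x = 0.2737, y = 0.3448
  toluene: x = 0.2545, y = 0.1680
  o-xylene: x = 0.2928, y = 0.0791

ψ = 0.0820, x_o-xylene = 0.2928, y_o-xylene = 0.0791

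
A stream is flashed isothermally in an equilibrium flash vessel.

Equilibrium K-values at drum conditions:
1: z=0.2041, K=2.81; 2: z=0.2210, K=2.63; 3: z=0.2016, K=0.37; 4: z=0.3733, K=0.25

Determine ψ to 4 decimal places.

ψ = 0.2644

Material balance + equilibrium reduce to Σ zᵢ(Kᵢ−1)/(1+ψ(Kᵢ−1)) = 0.
Feasibility: ΣzᵢKᵢ = 1.3227, Σzᵢ/Kᵢ = 2.1947 — both > 1, two phases present.
Newton–Raphson from ψ = 0.6:
  ψ = 0.6000: g = -0.35402, g' = -1.2047 → ψ = 0.3061
  ψ = 0.3061: g = -0.04275, g' = -1.0148 → ψ = 0.2640
  ψ = 0.2640: g = 0.00038, g' = -1.0348 → ψ = 0.2644
Converged at ψ = 0.2644.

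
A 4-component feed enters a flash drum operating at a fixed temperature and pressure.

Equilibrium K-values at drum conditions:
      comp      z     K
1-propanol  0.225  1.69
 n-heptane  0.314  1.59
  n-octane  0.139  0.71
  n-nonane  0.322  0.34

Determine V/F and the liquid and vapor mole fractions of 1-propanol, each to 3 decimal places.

Newton–Raphson from V/F = 0.57:
  V/F = 0.570: g = -0.1389, g' = -0.494 → V/F = 0.289
  V/F = 0.289: g = -0.0187, g' = -0.382 → V/F = 0.240
  V/F = 0.240: g = -0.0002, g' = -0.374 → V/F = 0.239
Converged at V/F = 0.239.
Compositions from xᵢ = zᵢ/(1+V/F(Kᵢ−1)), yᵢ = Kᵢxᵢ:
  1-propanol: x = 0.193, y = 0.326
  n-heptane: x = 0.275, y = 0.438
  n-octane: x = 0.149, y = 0.106
  n-nonane: x = 0.382, y = 0.130

V/F = 0.239, x_1-propanol = 0.193, y_1-propanol = 0.326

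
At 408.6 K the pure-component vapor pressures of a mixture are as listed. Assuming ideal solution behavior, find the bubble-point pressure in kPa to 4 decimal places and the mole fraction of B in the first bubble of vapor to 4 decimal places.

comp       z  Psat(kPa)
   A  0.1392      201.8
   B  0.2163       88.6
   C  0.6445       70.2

Pbub = 92.4986 kPa, y_B = 0.2072

At the bubble point ψ → 0, so ΣzᵢKᵢ = 1 with Kᵢ = Pᵢˢᵃᵗ/P ⇒ P = ΣzᵢPᵢˢᵃᵗ.
P = 0.1392·201.8 + 0.2163·88.6 + 0.6445·70.2 = 92.4986 kPa
yᵢ = zᵢPᵢˢᵃᵗ/P ⇒ y_B = 0.2163·88.6/92.4986 = 0.2072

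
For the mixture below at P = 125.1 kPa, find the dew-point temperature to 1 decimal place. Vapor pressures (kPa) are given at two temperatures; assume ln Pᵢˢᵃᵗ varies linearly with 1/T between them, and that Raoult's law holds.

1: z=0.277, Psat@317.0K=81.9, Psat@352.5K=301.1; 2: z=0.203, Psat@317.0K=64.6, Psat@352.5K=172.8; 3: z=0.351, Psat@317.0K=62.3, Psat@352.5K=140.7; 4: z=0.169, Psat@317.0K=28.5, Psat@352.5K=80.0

T = 345.6 K

Dew-point temperature: Σzᵢ·P/Pᵢˢᵃᵗ(T) = 1. Interpolate ln Pᵢˢᵃᵗ = aᵢ + bᵢ/T.
  T = 317.0 K: ΣzᵢP/Pᵢˢᵃᵗ = 2.2629
  T = 352.5 K: ΣzᵢP/Pᵢˢᵃᵗ = 0.8384
  T = 334.8 K: ΣzᵢP/Pᵢˢᵃᵗ = 1.3353
  T = 343.6 K: ΣzᵢP/Pᵢˢᵃᵗ = 1.0524
  T = 348.1 K: ΣzᵢP/Pᵢˢᵃᵗ = 0.9366
  T = 345.9 K: ΣzᵢP/Pᵢˢᵃᵗ = 0.9911
Interpolating between 343.6 K and 345.9 K gives T ≈ 345.6 K.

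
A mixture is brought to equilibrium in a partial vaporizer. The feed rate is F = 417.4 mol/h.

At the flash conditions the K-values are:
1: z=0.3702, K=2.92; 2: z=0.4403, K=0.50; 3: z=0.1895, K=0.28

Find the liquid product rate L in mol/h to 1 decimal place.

L = 283.4 mol/h

Rachford–Rice: g(ψ) = Σ zᵢ(Kᵢ−1)/(1+ψ(Kᵢ−1)) = 0.
Check two-phase: ΣzᵢKᵢ = 1.3542 > 1 and Σzᵢ/Kᵢ = 1.6842 > 1, so g(0) = 0.3542 > 0 and g(1) = -0.6842 < 0.
Newton iteration, ψ⁰ = 0.45:
  ψ = 0.4500: g = -0.10458, g' = -0.7910 → ψ = 0.3178
  ψ = 0.3178: g = 0.00277, g' = -0.8472 → ψ = 0.3211
Converged at ψ = 0.3211.
Then V = ψ·F = 0.3211·417.4 = 134.0 mol/h and L = F − V = 283.4 mol/h.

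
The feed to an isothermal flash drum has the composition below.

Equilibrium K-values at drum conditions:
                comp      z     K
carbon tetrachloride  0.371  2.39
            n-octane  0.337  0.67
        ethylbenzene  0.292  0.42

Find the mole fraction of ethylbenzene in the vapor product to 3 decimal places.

Rachford–Rice: g(V/F) = Σ zᵢ(Kᵢ−1)/(1+V/F(Kᵢ−1)) = 0.
Check two-phase: ΣzᵢKᵢ = 1.235 > 1 and Σzᵢ/Kᵢ = 1.353 > 1, so g(0) = 0.235 > 0 and g(1) = -0.353 < 0.
Iterate (Newton) starting at V/F = 0.5:
  V/F = 0.500: g = -0.0675, g' = -0.497 → V/F = 0.364
  V/F = 0.364: g = 0.0012, g' = -0.521 → V/F = 0.367
Converged at V/F = 0.367.
Compositions from xᵢ = zᵢ/(1+V/F(Kᵢ−1)), yᵢ = Kᵢxᵢ:
  carbon tetrachloride: x = 0.246, y = 0.587
  n-octane: x = 0.383, y = 0.257
  ethylbenzene: x = 0.371, y = 0.156

y_ethylbenzene = 0.156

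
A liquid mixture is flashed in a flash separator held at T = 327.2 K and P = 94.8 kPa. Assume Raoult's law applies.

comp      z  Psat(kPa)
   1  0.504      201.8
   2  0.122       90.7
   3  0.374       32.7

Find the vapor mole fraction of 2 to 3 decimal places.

y_2 = 0.119

Raoult's law: Kᵢ = Pᵢˢᵃᵗ/P = Pᵢˢᵃᵗ/94.8.
  K_1 = 201.8/94.8 = 2.12869, K_2 = 90.7/94.8 = 0.95675, K_3 = 32.7/94.8 = 0.34494
Let β = V/F and solve Σ zᵢ(Kᵢ−1)/(1+β(Kᵢ−1)) = 0.
Feasibility: ΣzᵢKᵢ = 1.319, Σzᵢ/Kᵢ = 1.449 — both > 1, two phases present.
Iterate (Newton) starting at β = 0.48:
  β = 0.480: g = 0.0062, g' = -0.612 → β = 0.490
Converged at β = 0.490.
Compositions from xᵢ = zᵢ/(1+β(Kᵢ−1)), yᵢ = Kᵢxᵢ:
  1: x = 0.324, y = 0.691
  2: x = 0.125, y = 0.119
  3: x = 0.551, y = 0.190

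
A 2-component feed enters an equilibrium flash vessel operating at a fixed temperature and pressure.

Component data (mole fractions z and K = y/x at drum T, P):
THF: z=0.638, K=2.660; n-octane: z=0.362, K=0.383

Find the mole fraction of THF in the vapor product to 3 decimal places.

Material balance + equilibrium reduce to Σ zᵢ(Kᵢ−1)/(1+β(Kᵢ−1)) = 0.
g(0) = ΣzᵢKᵢ − 1 = 0.836 and g(1) = 1 − Σzᵢ/Kᵢ = -0.185, so a root lies in (0, 1).
Iterate (Newton) starting at β = 0.5:
  β = 0.500: g = 0.2557, g' = -0.813 → β = 0.814
  β = 0.814: g = 0.0013, g' = -0.875 → β = 0.816
Converged at β = 0.816.
Compositions from xᵢ = zᵢ/(1+β(Kᵢ−1)), yᵢ = Kᵢxᵢ:
  THF: x = 0.271, y = 0.721
  n-octane: x = 0.729, y = 0.279

y_THF = 0.721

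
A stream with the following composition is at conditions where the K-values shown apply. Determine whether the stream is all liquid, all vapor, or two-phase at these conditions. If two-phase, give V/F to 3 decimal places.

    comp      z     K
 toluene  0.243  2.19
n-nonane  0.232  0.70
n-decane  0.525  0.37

ΣzᵢKᵢ = 0.889; Σzᵢ/Kᵢ = 1.861.
Since ΣzᵢKᵢ < 1 the mixture is below its bubble point — single liquid phase.

all liquid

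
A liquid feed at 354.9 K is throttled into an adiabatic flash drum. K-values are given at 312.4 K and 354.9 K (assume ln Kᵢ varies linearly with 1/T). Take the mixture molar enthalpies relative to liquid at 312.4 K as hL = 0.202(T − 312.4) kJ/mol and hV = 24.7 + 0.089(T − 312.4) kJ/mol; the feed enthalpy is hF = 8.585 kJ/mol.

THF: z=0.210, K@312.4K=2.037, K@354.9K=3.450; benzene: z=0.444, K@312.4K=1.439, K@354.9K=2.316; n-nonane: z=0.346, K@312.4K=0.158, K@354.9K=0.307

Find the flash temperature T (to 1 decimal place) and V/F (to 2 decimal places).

T = 317.6 K, V/F = 0.31

Adiabatic flash: solve Rachford–Rice at each trial T, then check hF = ψ·hV(T) + (1−ψ)·hL(T).
  T = 312.4 K: K = (2.037, 1.439, 0.158), RR gives ψ = 0.216, H_out = 5.329 kJ/mol
  T = 354.9 K: K = (3.450, 2.316, 0.307), RR gives ψ = 0.727, H_out = 23.058 kJ/mol
  T = 333.6 K: K = (2.694, 1.852, 0.225), RR gives ψ = 0.522, H_out = 15.930 kJ/mol
  T = 323.0 K: K = (2.353, 1.639, 0.190), RR gives ψ = 0.394, H_out = 11.407 kJ/mol
  T = 317.7 K: K = (2.192, 1.538, 0.173), RR gives ψ = 0.314, H_out = 8.641 kJ/mol
  T = 315.0 K: K = (2.112, 1.487, 0.165), RR gives ψ = 0.267, H_out = 7.037 kJ/mol
  T = 316.4 K: K = (2.154, 1.513, 0.169), RR gives ψ = 0.292, H_out = 7.888 kJ/mol
Linear interpolation between T = 316.4 (H_out = 7.888) and T = 317.7 (H_out = 8.641) on hF = 8.585 gives T ≈ 317.6 K, at which ψ = 0.31.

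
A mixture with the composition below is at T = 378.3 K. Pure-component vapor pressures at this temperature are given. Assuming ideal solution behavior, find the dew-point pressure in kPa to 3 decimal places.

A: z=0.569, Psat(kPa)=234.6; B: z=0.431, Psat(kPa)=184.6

Pdew = 210.076 kPa

At the dew point ψ → 1, so Σzᵢ/Kᵢ = 1 with Kᵢ = Pᵢˢᵃᵗ/P ⇒ 1/P = Σzᵢ/Pᵢˢᵃᵗ.
1/P = 0.569/234.6 + 0.431/184.6 = 0.004760 ⇒ P = 210.076 kPa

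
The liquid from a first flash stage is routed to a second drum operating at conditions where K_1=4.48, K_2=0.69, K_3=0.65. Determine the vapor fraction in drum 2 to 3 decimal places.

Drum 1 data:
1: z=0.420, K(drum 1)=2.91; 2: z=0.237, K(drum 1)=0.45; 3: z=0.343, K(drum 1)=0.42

Drum 1:
Let ψ₁ = V/F and solve Σ zᵢ(Kᵢ−1)/(1+ψ₁(Kᵢ−1)) = 0.
g(0) = ΣzᵢKᵢ − 1 = 0.473 and g(1) = 1 − Σzᵢ/Kᵢ = -0.488, so a root lies in (0, 1).
Newton–Raphson from ψ₁ = 0.5:
  ψ₁ = 0.500: g = -0.0497, g' = -0.766 → ψ₁ = 0.435
  ψ₁ = 0.435: g = 0.0006, g' = -0.787 → ψ₁ = 0.436
Converged at ψ₁ = 0.436.
Drum-1 compositions:
  1: x = 0.229, y = 0.667
  2: x = 0.312, y = 0.140
  3: x = 0.459, y = 0.193
Drum-2 feed = drum-1 liquid: z₂ = (0.2292, 0.3117, 0.4591).
Drum 2:
Let ψ₂ = V/F and solve Σ zᵢ(Kᵢ−1)/(1+ψ₂(Kᵢ−1)) = 0.
g(0) = ΣzᵢKᵢ − 1 = 0.540 and g(1) = 1 − Σzᵢ/Kᵢ = -0.209, so a root lies in (0, 1).
Newton iteration, ψ₂⁰ = 0.33:
  ψ₂ = 0.330: g = 0.0819, g' = -0.710 → ψ₂ = 0.445
  ψ₂ = 0.445: g = 0.0103, g' = -0.546 → ψ₂ = 0.464
  ψ₂ = 0.464: g = 0.0002, g' = -0.527 → ψ₂ = 0.465
Converged at ψ₂ = 0.465.
  1: x = 0.088, y = 0.392
  2: x = 0.364, y = 0.251
  3: x = 0.548, y = 0.356

V/F (drum 2) = 0.465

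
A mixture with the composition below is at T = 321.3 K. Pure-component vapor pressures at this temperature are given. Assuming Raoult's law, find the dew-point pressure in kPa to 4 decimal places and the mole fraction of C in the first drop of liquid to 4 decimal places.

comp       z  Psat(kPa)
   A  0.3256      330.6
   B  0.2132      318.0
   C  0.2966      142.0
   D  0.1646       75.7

At the dew point ψ → 1, so Σzᵢ/Kᵢ = 1 with Kᵢ = Pᵢˢᵃᵗ/P ⇒ 1/P = Σzᵢ/Pᵢˢᵃᵗ.
1/P = 0.3256/330.6 + 0.2132/318.0 + 0.2966/142.0 + 0.1646/75.7 = 0.0059184 ⇒ P = 168.9640 kPa
xᵢ = zᵢP/Pᵢˢᵃᵗ ⇒ x_C = 0.2966·168.9640/142.0 = 0.3529

Pdew = 168.9640 kPa, x_C = 0.3529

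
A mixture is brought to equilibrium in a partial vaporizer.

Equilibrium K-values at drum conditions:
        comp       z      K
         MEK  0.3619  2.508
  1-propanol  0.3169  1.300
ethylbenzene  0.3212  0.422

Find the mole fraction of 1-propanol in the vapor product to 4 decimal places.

y_1-propanol = 0.3354

Material balance + equilibrium reduce to Σ zᵢ(Kᵢ−1)/(1+ψ(Kᵢ−1)) = 0.
Feasibility: ΣzᵢKᵢ = 1.4552, Σzᵢ/Kᵢ = 1.1492 — both > 1, two phases present.
Newton iteration, ψ⁰ = 0.3:
  ψ = 0.3000: g = 0.23838, g' = -0.5712 → ψ = 0.7173
  ψ = 0.7173: g = 0.02325, g' = -0.5224 → ψ = 0.7618
  ψ = 0.7618: g = -0.00037, g' = -0.5397 → ψ = 0.7611
Converged at ψ = 0.7611.
Compositions from xᵢ = zᵢ/(1+ψ(Kᵢ−1)), yᵢ = Kᵢxᵢ:
  MEK: x = 0.1685, y = 0.4226
  1-propanol: x = 0.2580, y = 0.3354
  ethylbenzene: x = 0.5735, y = 0.2420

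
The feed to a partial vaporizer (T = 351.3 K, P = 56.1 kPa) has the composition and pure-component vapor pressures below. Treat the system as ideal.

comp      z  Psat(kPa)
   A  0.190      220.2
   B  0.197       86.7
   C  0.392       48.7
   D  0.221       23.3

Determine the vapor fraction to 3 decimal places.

ψ = 0.664

Raoult's law: Kᵢ = Pᵢˢᵃᵗ/P = Pᵢˢᵃᵗ/56.1.
  K_A = 220.2/56.1 = 3.92513, K_B = 86.7/56.1 = 1.54545, K_C = 48.7/56.1 = 0.86809, K_D = 23.3/56.1 = 0.41533
Let ψ = V/F and solve Σ zᵢ(Kᵢ−1)/(1+ψ(Kᵢ−1)) = 0.
Check two-phase: ΣzᵢKᵢ = 1.482 > 1 and Σzᵢ/Kᵢ = 1.160 > 1, so g(0) = 0.482 > 0 and g(1) = -0.160 < 0.
Newton–Raphson from ψ = 0.4:
  ψ = 0.400: g = 0.1211, g' = -0.521 → ψ = 0.632
  ψ = 0.632: g = 0.0135, g' = -0.431 → ψ = 0.664
Converged at ψ = 0.664.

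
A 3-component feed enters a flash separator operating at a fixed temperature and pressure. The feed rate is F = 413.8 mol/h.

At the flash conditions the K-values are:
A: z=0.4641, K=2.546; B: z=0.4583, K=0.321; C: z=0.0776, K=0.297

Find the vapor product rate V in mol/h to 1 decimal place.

Material balance + equilibrium reduce to Σ zᵢ(Kᵢ−1)/(1+V/F(Kᵢ−1)) = 0.
Feasibility: ΣzᵢKᵢ = 1.3518, Σzᵢ/Kᵢ = 1.8713 — both > 1, two phases present.
Iterate (Newton) starting at V/F = 0.3:
  V/F = 0.3000: g = 0.03024, g' = -0.9125 → V/F = 0.3331
  V/F = 0.3331: g = 0.00020, g' = -0.9015 → V/F = 0.3334
Converged at V/F = 0.3334.
Then V = V/F·F = 0.3334·413.8 = 137.9 mol/h and L = F − V = 275.9 mol/h.

V = 137.9 mol/h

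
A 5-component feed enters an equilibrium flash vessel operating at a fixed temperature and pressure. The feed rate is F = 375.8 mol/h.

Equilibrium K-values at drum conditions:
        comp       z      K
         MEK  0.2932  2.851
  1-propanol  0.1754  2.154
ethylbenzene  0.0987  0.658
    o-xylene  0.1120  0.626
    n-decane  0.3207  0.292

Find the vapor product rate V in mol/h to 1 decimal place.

V = 171.9 mol/h

Let ψ = V/F and solve Σ zᵢ(Kᵢ−1)/(1+ψ(Kᵢ−1)) = 0.
g(0) = ΣzᵢKᵢ − 1 = 0.4424 and g(1) = 1 − Σzᵢ/Kᵢ = -0.6115, so a root lies in (0, 1).
Iterate (Newton) starting at ψ = 0.5:
  ψ = 0.5000: g = -0.03351, g' = -0.7906 → ψ = 0.4576
  ψ = 0.4576: g = -0.00014, g' = -0.7853 → ψ = 0.4574
Converged at ψ = 0.4574.
Then V = ψ·F = 0.4574·375.8 = 171.9 mol/h and L = F − V = 203.9 mol/h.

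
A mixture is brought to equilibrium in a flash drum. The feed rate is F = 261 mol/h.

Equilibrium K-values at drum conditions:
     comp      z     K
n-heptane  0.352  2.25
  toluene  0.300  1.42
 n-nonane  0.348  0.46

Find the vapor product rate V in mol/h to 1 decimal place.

V = 199.7 mol/h

Material balance + equilibrium reduce to Σ zᵢ(Kᵢ−1)/(1+ψ(Kᵢ−1)) = 0.
Check two-phase: ΣzᵢKᵢ = 1.378 > 1 and Σzᵢ/Kᵢ = 1.124 > 1, so g(0) = 0.378 > 0 and g(1) = -0.124 < 0.
Iterate (Newton) starting at ψ = 0.5:
  ψ = 0.500: g = 0.1175, g' = -0.435 → ψ = 0.770
  ψ = 0.770: g = -0.0023, g' = -0.470 → ψ = 0.765
Converged at ψ = 0.765.
Then V = ψ·F = 0.7652·261 = 199.7 mol/h and L = F − V = 61.3 mol/h.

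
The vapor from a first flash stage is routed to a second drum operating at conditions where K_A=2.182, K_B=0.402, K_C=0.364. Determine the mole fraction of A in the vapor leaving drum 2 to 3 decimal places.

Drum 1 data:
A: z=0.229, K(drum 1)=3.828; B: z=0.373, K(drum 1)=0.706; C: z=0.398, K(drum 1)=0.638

Drum 1:
Let ψ₁ = V/F and solve Σ zᵢ(Kᵢ−1)/(1+ψ₁(Kᵢ−1)) = 0.
g(0) = ΣzᵢKᵢ − 1 = 0.394 and g(1) = 1 − Σzᵢ/Kᵢ = -0.212, so a root lies in (0, 1).
Newton–Raphson from ψ₁ = 0.5:
  ψ₁ = 0.500: g = -0.0362, g' = -0.436 → ψ₁ = 0.417
  ψ₁ = 0.417: g = 0.0025, g' = -0.500 → ψ₁ = 0.422
Converged at ψ₁ = 0.422.
Drum-1 compositions:
  A: x = 0.104, y = 0.400
  B: x = 0.426, y = 0.301
  C: x = 0.470, y = 0.300
Drum-2 feed = drum-1 vapor: z₂ = (0.3997, 0.3006, 0.2997).
Drum 2:
Newton iteration, ψ₂⁰ = 0.58:
  ψ₂ = 0.580: g = -0.2970, g' = -0.753 → ψ₂ = 0.185
  ψ₂ = 0.185: g = -0.0309, g' = -0.667 → ψ₂ = 0.139
  ψ₂ = 0.139: g = 0.0004, g' = -0.686 → ψ₂ = 0.140
Converged at ψ₂ = 0.140.
  A: x = 0.343, y = 0.748
  B: x = 0.328, y = 0.132
  C: x = 0.329, y = 0.120

y_A (drum 2) = 0.748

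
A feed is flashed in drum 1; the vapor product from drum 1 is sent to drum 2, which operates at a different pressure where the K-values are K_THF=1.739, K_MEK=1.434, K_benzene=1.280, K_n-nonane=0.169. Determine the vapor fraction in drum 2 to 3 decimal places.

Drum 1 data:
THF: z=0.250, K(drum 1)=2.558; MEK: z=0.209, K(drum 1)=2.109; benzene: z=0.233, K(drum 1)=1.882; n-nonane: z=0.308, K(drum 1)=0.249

V/F (drum 2) = 0.704

Drum 1:
Rachford–Rice: g(ψ₁) = Σ zᵢ(Kᵢ−1)/(1+ψ₁(Kᵢ−1)) = 0.
Check two-phase: ΣzᵢKᵢ = 1.595 > 1 and Σzᵢ/Kᵢ = 1.558 > 1, so g(0) = 0.595 > 0 and g(1) = -0.558 < 0.
Iterate (Newton) starting at ψ₁ = 0.5:
  ψ₁ = 0.500: g = 0.1403, g' = -0.831 → ψ₁ = 0.669
  ψ₁ = 0.669: g = -0.0117, g' = -1.003 → ψ₁ = 0.657
Converged at ψ₁ = 0.657.
Drum-1 compositions:
  THF: x = 0.124, y = 0.316
  MEK: x = 0.121, y = 0.255
  benzene: x = 0.148, y = 0.278
  n-nonane: x = 0.608, y = 0.151
Drum-2 feed = drum-1 vapor: z₂ = (0.3160, 0.2550, 0.2776, 0.1514).
Drum 2:
Material balance + equilibrium reduce to Σ zᵢ(Kᵢ−1)/(1+ψ₂(Kᵢ−1)) = 0.
Check two-phase: ΣzᵢKᵢ = 1.296 > 1 and Σzᵢ/Kᵢ = 1.472 > 1, so g(0) = 0.296 > 0 and g(1) = -0.472 < 0.
Iterate (Newton) starting at ψ₂ = 0.5:
  ψ₂ = 0.500: g = 0.1144, g' = -0.447 → ψ₂ = 0.756
  ψ₂ = 0.756: g = -0.0409, g' = -0.869 → ψ₂ = 0.709
  ψ₂ = 0.709: g = -0.0033, g' = -0.736 → ψ₂ = 0.704
Converged at ψ₂ = 0.704.
  THF: x = 0.208, y = 0.361
  MEK: x = 0.195, y = 0.280
  benzene: x = 0.232, y = 0.297
  n-nonane: x = 0.365, y = 0.062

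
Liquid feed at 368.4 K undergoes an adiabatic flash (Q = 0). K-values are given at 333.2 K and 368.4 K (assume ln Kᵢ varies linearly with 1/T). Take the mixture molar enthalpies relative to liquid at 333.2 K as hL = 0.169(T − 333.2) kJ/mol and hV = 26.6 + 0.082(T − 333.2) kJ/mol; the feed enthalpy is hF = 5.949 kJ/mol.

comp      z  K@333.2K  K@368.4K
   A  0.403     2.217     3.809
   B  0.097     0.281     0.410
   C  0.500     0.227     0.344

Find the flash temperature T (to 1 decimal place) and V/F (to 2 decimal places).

T = 342.4 K, V/F = 0.17

Adiabatic flash: solve Rachford–Rice at each trial T, then check hF = ψ·hV(T) + (1−ψ)·hL(T).
  T = 333.2 K: K = (2.217, 0.281, 0.227), RR gives ψ = 0.037, H_out = 0.978 kJ/mol
  T = 368.4 K: K = (3.809, 0.410, 0.344), RR gives ψ = 0.412, H_out = 15.639 kJ/mol
  T = 350.8 K: K = (2.946, 0.343, 0.282), RR gives ψ = 0.262, H_out = 9.552 kJ/mol
  T = 342.0 K: K = (2.565, 0.311, 0.254), RR gives ψ = 0.165, H_out = 5.760 kJ/mol
  T = 346.4 K: K = (2.751, 0.327, 0.268), RR gives ψ = 0.217, H_out = 7.747 kJ/mol
  T = 344.2 K: K = (2.657, 0.319, 0.261), RR gives ψ = 0.192, H_out = 6.780 kJ/mol
Linear interpolation between T = 342.0 (H_out = 5.760) and T = 344.2 (H_out = 6.780) on hF = 5.949 gives T ≈ 342.4 K, at which ψ = 0.17.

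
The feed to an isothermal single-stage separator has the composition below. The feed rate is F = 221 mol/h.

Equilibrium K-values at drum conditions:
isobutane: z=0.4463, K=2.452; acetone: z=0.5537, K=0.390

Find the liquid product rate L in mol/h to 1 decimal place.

L = 143.6 mol/h

Newton iteration, V/F⁰ = 0.4:
  V/F = 0.4000: g = -0.03683, g' = -0.7370 → V/F = 0.3500
  V/F = 0.3500: g = 0.00021, g' = -0.7467 → V/F = 0.3503
Converged at V/F = 0.3503.
Then V = V/F·F = 0.3503·221 = 77.4 mol/h and L = F − V = 143.6 mol/h.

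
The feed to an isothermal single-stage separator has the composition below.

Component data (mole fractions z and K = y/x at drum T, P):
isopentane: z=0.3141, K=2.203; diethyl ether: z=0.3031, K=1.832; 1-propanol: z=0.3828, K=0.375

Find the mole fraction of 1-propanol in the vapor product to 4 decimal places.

y_1-propanol = 0.2315

Let ψ = V/F and solve Σ zᵢ(Kᵢ−1)/(1+ψ(Kᵢ−1)) = 0.
Check two-phase: ΣzᵢKᵢ = 1.3908 > 1 and Σzᵢ/Kᵢ = 1.3288 > 1, so g(0) = 0.3908 > 0 and g(1) = -0.3288 < 0.
Newton–Raphson from ψ = 0.48:
  ψ = 0.4800: g = 0.07797, g' = -0.5950 → ψ = 0.6110
  ψ = 0.6110: g = -0.00211, g' = -0.6346 → ψ = 0.6077
Converged at ψ = 0.6077.
Compositions from xᵢ = zᵢ/(1+ψ(Kᵢ−1)), yᵢ = Kᵢxᵢ:
  isopentane: x = 0.1814, y = 0.3997
  diethyl ether: x = 0.2013, y = 0.3688
  1-propanol: x = 0.6172, y = 0.2315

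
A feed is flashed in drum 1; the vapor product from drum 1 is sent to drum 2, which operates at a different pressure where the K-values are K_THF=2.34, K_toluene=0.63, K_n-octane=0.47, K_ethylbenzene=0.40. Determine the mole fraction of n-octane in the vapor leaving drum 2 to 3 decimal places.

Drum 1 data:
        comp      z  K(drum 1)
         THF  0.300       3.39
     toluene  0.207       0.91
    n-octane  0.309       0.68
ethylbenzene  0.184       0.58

y_n-octane (drum 2) = 0.151

Drum 1:
Material balance + equilibrium reduce to Σ zᵢ(Kᵢ−1)/(1+ψ₁(Kᵢ−1)) = 0.
Check two-phase: ΣzᵢKᵢ = 1.522 > 1 and Σzᵢ/Kᵢ = 1.088 > 1, so g(0) = 0.522 > 0 and g(1) = -0.088 < 0.
Newton iteration, ψ₁⁰ = 0.5:
  ψ₁ = 0.500: g = 0.0916, g' = -0.454 → ψ₁ = 0.702
  ψ₁ = 0.702: g = 0.0109, g' = -0.359 → ψ₁ = 0.732
Converged at ψ₁ = 0.732.
Drum-1 compositions:
  THF: x = 0.109, y = 0.370
  toluene: x = 0.222, y = 0.202
  n-octane: x = 0.404, y = 0.274
  ethylbenzene: x = 0.266, y = 0.154
Drum-2 feed = drum-1 vapor: z₂ = (0.3698, 0.2017, 0.2744, 0.1541).
Drum 2:
Let ψ₂ = V/F and solve Σ zᵢ(Kᵢ−1)/(1+ψ₂(Kᵢ−1)) = 0.
Feasibility: ΣzᵢKᵢ = 1.183, Σzᵢ/Kᵢ = 1.447 — both > 1, two phases present.
Iterate (Newton) starting at ψ₂ = 0.48:
  ψ₂ = 0.480: g = -0.1141, g' = -0.535 → ψ₂ = 0.267
  ψ₂ = 0.267: g = 0.0028, g' = -0.578 → ψ₂ = 0.272
Converged at ψ₂ = 0.272.
  THF: x = 0.271, y = 0.634
  toluene: x = 0.224, y = 0.141
  n-octane: x = 0.321, y = 0.151
  ethylbenzene: x = 0.184, y = 0.074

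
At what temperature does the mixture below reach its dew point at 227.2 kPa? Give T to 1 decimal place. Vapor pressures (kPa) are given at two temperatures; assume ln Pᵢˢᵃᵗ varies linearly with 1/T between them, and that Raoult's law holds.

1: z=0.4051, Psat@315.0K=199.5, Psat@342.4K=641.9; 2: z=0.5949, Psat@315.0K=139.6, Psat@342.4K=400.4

T = 323.5 K

Dew-point temperature: Σzᵢ·P/Pᵢˢᵃᵗ(T) = 1. Interpolate ln Pᵢˢᵃᵗ = aᵢ + bᵢ/T.
  T = 315.0 K: ΣzᵢP/Pᵢˢᵃᵗ = 1.4296
  T = 342.4 K: ΣzᵢP/Pᵢˢᵃᵗ = 0.4810
  T = 328.7 K: ΣzᵢP/Pᵢˢᵃᵗ = 0.8103
  T = 321.9 K: ΣzᵢP/Pᵢˢᵃᵗ = 1.0675
  T = 325.3 K: ΣzᵢP/Pᵢˢᵃᵗ = 0.9287
  T = 323.6 K: ΣzᵢP/Pᵢˢᵃᵗ = 0.9953
Interpolating between 321.9 K and 323.6 K gives T ≈ 323.5 K.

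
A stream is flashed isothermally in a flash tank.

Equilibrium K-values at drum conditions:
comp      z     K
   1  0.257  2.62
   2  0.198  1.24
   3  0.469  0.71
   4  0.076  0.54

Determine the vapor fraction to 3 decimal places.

Let ψ = V/F and solve Σ zᵢ(Kᵢ−1)/(1+ψ(Kᵢ−1)) = 0.
g(0) = ΣzᵢKᵢ − 1 = 0.293 and g(1) = 1 − Σzᵢ/Kᵢ = -0.059, so a root lies in (0, 1).
Iterate (Newton) starting at ψ = 0.5:
  ψ = 0.500: g = 0.0680, g' = -0.296 → ψ = 0.730
  ψ = 0.730: g = 0.0061, g' = -0.250 → ψ = 0.754
Converged at ψ = 0.754.

ψ = 0.754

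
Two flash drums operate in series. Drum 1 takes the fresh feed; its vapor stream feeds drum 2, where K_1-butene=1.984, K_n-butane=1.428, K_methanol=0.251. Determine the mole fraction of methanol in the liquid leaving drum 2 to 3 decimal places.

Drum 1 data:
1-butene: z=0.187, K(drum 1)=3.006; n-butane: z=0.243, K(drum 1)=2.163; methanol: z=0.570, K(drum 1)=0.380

x_methanol (drum 2) = 0.468

Drum 1:
Let ψ₁ = V/F and solve Σ zᵢ(Kᵢ−1)/(1+ψ₁(Kᵢ−1)) = 0.
g(0) = ΣzᵢKᵢ − 1 = 0.304 and g(1) = 1 − Σzᵢ/Kᵢ = -0.675, so a root lies in (0, 1).
Iterate (Newton) starting at ψ₁ = 0.5:
  ψ₁ = 0.500: g = -0.1462, g' = -0.779 → ψ₁ = 0.312
Converged at ψ₁ = 0.312.
Drum-1 compositions:
  1-butene: x = 0.115, y = 0.346
  n-butane: x = 0.178, y = 0.386
  methanol: x = 0.707, y = 0.269
Drum-2 feed = drum-1 vapor: z₂ = (0.3458, 0.3857, 0.2685).
Drum 2:
Let ψ₂ = V/F and solve Σ zᵢ(Kᵢ−1)/(1+ψ₂(Kᵢ−1)) = 0.
Check two-phase: ΣzᵢKᵢ = 1.304 > 1 and Σzᵢ/Kᵢ = 1.514 > 1, so g(0) = 0.304 > 0 and g(1) = -0.514 < 0.
Newton iteration, ψ₂⁰ = 0.57:
  ψ₂ = 0.570: g = -0.0003, g' = -0.642 → ψ₂ = 0.570
Converged at ψ₂ = 0.570.
  1-butene: x = 0.222, y = 0.440
  n-butane: x = 0.310, y = 0.443
  methanol: x = 0.468, y = 0.118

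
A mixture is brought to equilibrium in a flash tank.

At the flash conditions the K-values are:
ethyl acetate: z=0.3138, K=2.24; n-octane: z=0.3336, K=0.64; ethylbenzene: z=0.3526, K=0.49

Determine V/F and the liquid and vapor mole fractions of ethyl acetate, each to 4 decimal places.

Material balance + equilibrium reduce to Σ zᵢ(Kᵢ−1)/(1+V/F(Kᵢ−1)) = 0.
Feasibility: ΣzᵢKᵢ = 1.0892, Σzᵢ/Kᵢ = 1.3809 — both > 1, two phases present.
Newton iteration, V/F⁰ = 0.5:
  V/F = 0.5000: g = -0.14764, g' = -0.4134 → V/F = 0.1428
  V/F = 0.1428: g = 0.01000, g' = -0.5030 → V/F = 0.1627
  V/F = 0.1627: g = 0.00011, g' = -0.4919 → V/F = 0.1629
Converged at V/F = 0.1629.
Compositions from xᵢ = zᵢ/(1+V/F(Kᵢ−1)), yᵢ = Kᵢxᵢ:
  ethyl acetate: x = 0.2611, y = 0.5848
  n-octane: x = 0.3544, y = 0.2268
  ethylbenzene: x = 0.3846, y = 0.1884

V/F = 0.1629, x_ethyl acetate = 0.2611, y_ethyl acetate = 0.5848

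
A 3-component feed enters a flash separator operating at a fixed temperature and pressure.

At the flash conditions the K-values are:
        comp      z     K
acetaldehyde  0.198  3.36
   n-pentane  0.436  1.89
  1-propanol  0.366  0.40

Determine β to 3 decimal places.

β = 0.753

Material balance + equilibrium reduce to Σ zᵢ(Kᵢ−1)/(1+β(Kᵢ−1)) = 0.
Feasibility: ΣzᵢKᵢ = 1.636, Σzᵢ/Kᵢ = 1.205 — both > 1, two phases present.
Iterate (Newton) starting at β = 0.49:
  β = 0.490: g = 0.1759, g' = -0.669 → β = 0.753
Converged at β = 0.753.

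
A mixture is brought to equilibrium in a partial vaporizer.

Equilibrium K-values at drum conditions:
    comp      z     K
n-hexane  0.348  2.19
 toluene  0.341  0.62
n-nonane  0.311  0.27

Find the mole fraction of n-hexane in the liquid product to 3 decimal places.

Rachford–Rice: g(ψ) = Σ zᵢ(Kᵢ−1)/(1+ψ(Kᵢ−1)) = 0.
Feasibility: ΣzᵢKᵢ = 1.058, Σzᵢ/Kᵢ = 1.861 — both > 1, two phases present.
Newton iteration, ψ⁰ = 0.5:
  ψ = 0.500: g = -0.2579, g' = -0.680 → ψ = 0.121
  ψ = 0.121: g = -0.0226, g' = -0.630 → ψ = 0.085
Converged at ψ = 0.085.
Compositions from xᵢ = zᵢ/(1+ψ(Kᵢ−1)), yᵢ = Kᵢxᵢ:
  n-hexane: x = 0.316, y = 0.692
  toluene: x = 0.352, y = 0.218
  n-nonane: x = 0.332, y = 0.090

x_n-hexane = 0.316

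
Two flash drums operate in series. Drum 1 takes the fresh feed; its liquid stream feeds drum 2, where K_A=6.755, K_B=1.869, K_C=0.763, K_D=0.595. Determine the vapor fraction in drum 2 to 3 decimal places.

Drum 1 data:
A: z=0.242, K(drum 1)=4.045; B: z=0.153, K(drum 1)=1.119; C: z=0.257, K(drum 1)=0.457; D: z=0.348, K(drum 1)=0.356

V/F (drum 2) = 0.498

Drum 1:
Rachford–Rice: g(ψ₁) = Σ zᵢ(Kᵢ−1)/(1+ψ₁(Kᵢ−1)) = 0.
g(0) = ΣzᵢKᵢ − 1 = 0.391 and g(1) = 1 − Σzᵢ/Kᵢ = -0.736, so a root lies in (0, 1).
Iterate (Newton) starting at ψ₁ = 0.57:
  ψ₁ = 0.570: g = -0.2698, g' = -0.821 → ψ₁ = 0.241
  ψ₁ = 0.241: g = 0.0165, g' = -1.050 → ψ₁ = 0.257
Converged at ψ₁ = 0.257.
Drum-1 compositions:
  A: x = 0.136, y = 0.549
  B: x = 0.148, y = 0.166
  C: x = 0.299, y = 0.137
  D: x = 0.417, y = 0.148
Drum-2 feed = drum-1 liquid: z₂ = (0.1357, 0.1485, 0.2987, 0.4171).
Drum 2:
Material balance + equilibrium reduce to Σ zᵢ(Kᵢ−1)/(1+ψ₂(Kᵢ−1)) = 0.
g(0) = ΣzᵢKᵢ − 1 = 0.670 and g(1) = 1 − Σzᵢ/Kᵢ = -0.192, so a root lies in (0, 1).
Newton iteration, ψ₂⁰ = 0.66:
  ψ₂ = 0.660: g = -0.0698, g' = -0.391 → ψ₂ = 0.482
  ψ₂ = 0.482: g = 0.0081, g' = -0.498 → ψ₂ = 0.498
Converged at ψ₂ = 0.498.
  A: x = 0.035, y = 0.237
  B: x = 0.104, y = 0.194
  C: x = 0.339, y = 0.258
  D: x = 0.523, y = 0.311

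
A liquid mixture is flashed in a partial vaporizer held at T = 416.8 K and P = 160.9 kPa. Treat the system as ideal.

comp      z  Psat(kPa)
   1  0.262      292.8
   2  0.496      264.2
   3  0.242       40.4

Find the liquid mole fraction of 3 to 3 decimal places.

x_3 = 0.483

Raoult's law: Kᵢ = Pᵢˢᵃᵗ/P = Pᵢˢᵃᵗ/160.9.
  K_1 = 292.8/160.9 = 1.81976, K_2 = 264.2/160.9 = 1.64201, K_3 = 40.4/160.9 = 0.25109
Rachford–Rice: g(ψ) = Σ zᵢ(Kᵢ−1)/(1+ψ(Kᵢ−1)) = 0.
Feasibility: ΣzᵢKᵢ = 1.352, Σzᵢ/Kᵢ = 1.410 — both > 1, two phases present.
Newton iteration, ψ⁰ = 0.5:
  ψ = 0.500: g = 0.1037, g' = -0.553 → ψ = 0.688
  ψ = 0.688: g = -0.0154, g' = -0.747 → ψ = 0.667
Converged at ψ = 0.667.
Compositions from xᵢ = zᵢ/(1+ψ(Kᵢ−1)), yᵢ = Kᵢxᵢ:
  1: x = 0.169, y = 0.308
  2: x = 0.347, y = 0.570
  3: x = 0.483, y = 0.121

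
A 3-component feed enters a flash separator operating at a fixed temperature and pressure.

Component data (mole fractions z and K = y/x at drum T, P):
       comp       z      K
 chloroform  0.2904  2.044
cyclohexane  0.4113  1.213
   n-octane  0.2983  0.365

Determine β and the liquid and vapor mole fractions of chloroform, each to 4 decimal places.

β = 0.5020, x_chloroform = 0.1905, y_chloroform = 0.3895

Let β = V/F and solve Σ zᵢ(Kᵢ−1)/(1+β(Kᵢ−1)) = 0.
Check two-phase: ΣzᵢKᵢ = 1.2014 > 1 and Σzᵢ/Kᵢ = 1.2984 > 1, so g(0) = 0.2014 > 0 and g(1) = -0.2984 < 0.
Newton iteration, β⁰ = 0.38:
  β = 0.3800: g = 0.04845, g' = -0.3872 → β = 0.5051
  β = 0.5051: g = -0.00127, g' = -0.4116 → β = 0.5020
Converged at β = 0.5020.
Compositions from xᵢ = zᵢ/(1+β(Kᵢ−1)), yᵢ = Kᵢxᵢ:
  chloroform: x = 0.1905, y = 0.3895
  cyclohexane: x = 0.3716, y = 0.4507
  n-octane: x = 0.4379, y = 0.1598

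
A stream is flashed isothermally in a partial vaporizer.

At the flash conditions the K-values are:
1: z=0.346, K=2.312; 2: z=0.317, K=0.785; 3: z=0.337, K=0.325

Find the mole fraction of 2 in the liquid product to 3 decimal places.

x_2 = 0.334

Rachford–Rice: g(V/F) = Σ zᵢ(Kᵢ−1)/(1+V/F(Kᵢ−1)) = 0.
Feasibility: ΣzᵢKᵢ = 1.158, Σzᵢ/Kᵢ = 1.590 — both > 1, two phases present.
Newton–Raphson from V/F = 0.6:
  V/F = 0.600: g = -0.2066, g' = -0.639 → V/F = 0.277
  V/F = 0.277: g = -0.0193, g' = -0.569 → V/F = 0.243
Converged at V/F = 0.243.
Compositions from xᵢ = zᵢ/(1+V/F(Kᵢ−1)), yᵢ = Kᵢxᵢ:
  1: x = 0.262, y = 0.606
  2: x = 0.334, y = 0.263
  3: x = 0.403, y = 0.131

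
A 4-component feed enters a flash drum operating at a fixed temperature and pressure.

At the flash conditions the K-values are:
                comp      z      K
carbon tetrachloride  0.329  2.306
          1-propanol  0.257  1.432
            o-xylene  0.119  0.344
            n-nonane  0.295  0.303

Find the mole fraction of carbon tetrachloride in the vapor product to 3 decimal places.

y_carbon tetrachloride = 0.508

Material balance + equilibrium reduce to Σ zᵢ(Kᵢ−1)/(1+V/F(Kᵢ−1)) = 0.
g(0) = ΣzᵢKᵢ − 1 = 0.257 and g(1) = 1 − Σzᵢ/Kᵢ = -0.642, so a root lies in (0, 1).
Newton iteration, V/F⁰ = 0.5:
  V/F = 0.500: g = -0.0805, g' = -0.689 → V/F = 0.383
  V/F = 0.383: g = -0.0031, g' = -0.643 → V/F = 0.378
Converged at V/F = 0.378.
Compositions from xᵢ = zᵢ/(1+V/F(Kᵢ−1)), yᵢ = Kᵢxᵢ:
  carbon tetrachloride: x = 0.220, y = 0.508
  1-propanol: x = 0.221, y = 0.316
  o-xylene: x = 0.158, y = 0.054
  n-nonane: x = 0.401, y = 0.121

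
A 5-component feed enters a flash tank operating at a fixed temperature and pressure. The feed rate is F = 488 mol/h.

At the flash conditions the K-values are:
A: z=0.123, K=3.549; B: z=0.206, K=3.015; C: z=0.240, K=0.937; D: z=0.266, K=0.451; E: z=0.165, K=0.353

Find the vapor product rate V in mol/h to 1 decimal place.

Iterate (Newton) starting at β = 0.42:
  β = 0.420: g = 0.0243, g' = -0.698 → β = 0.455
Converged at β = 0.455.
Then V = β·F = 0.4553·488 = 222.2 mol/h and L = F − V = 265.8 mol/h.

V = 222.2 mol/h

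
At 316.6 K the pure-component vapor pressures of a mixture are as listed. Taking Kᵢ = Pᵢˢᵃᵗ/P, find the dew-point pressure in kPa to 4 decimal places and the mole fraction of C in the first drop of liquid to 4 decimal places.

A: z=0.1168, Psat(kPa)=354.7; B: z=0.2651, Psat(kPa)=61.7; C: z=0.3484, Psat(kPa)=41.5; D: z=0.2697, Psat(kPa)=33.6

Pdew = 47.5108 kPa, x_C = 0.3989

At the dew point ψ → 1, so Σzᵢ/Kᵢ = 1 with Kᵢ = Pᵢˢᵃᵗ/P ⇒ 1/P = Σzᵢ/Pᵢˢᵃᵗ.
1/P = 0.1168/354.7 + 0.2651/61.7 + 0.3484/41.5 + 0.2697/33.6 = 0.0210479 ⇒ P = 47.5108 kPa
xᵢ = zᵢP/Pᵢˢᵃᵗ ⇒ x_C = 0.3484·47.5108/41.5 = 0.3989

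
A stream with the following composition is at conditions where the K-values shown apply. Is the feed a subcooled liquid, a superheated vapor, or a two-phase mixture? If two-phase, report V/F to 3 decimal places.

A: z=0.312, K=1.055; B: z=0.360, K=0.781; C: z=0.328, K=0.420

ΣzᵢKᵢ = 0.748; Σzᵢ/Kᵢ = 1.538.
Since ΣzᵢKᵢ < 1 the mixture is below its bubble point — single liquid phase.

subcooled liquid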